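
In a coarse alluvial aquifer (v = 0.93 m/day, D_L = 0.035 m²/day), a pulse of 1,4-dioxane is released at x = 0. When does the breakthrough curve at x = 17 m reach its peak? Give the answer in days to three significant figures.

18.2 days

For the 1D instantaneous-source solution, setting ∂C/∂t = 0 at fixed x gives v²t² + 2Dt − x² = 0, so t = (√(D² + v²x²) − D)/v².
√(D² + v²x²) = √(0.035² + 0.93² × 17²) = 15.81; v² = 0.8649.
t = (15.81 − 0.035)/0.8649 = 18.2 days (vs. the pure-advection estimate x/v = 18.3 d).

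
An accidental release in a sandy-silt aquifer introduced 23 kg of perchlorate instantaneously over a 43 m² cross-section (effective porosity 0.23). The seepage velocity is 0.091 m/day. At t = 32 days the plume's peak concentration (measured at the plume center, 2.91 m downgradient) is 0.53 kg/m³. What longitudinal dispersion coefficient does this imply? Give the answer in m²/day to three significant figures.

At the plume center C_max = M/(n_e·A·√(4πDt)), so D = M²/(4πt·(n_e·A·C_max)²).
n_e·A·C_max = 0.23 × 43 × 0.53 = 5.242 kg/m.
D = 23²/(4π × 32 × 5.242²) = 0.0479 m²/day.

0.0479 m²/day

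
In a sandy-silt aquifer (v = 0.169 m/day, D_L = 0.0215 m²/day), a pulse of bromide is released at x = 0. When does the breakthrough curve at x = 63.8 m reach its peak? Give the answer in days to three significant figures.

377 days

For the 1D instantaneous-source solution, setting ∂C/∂t = 0 at fixed x gives v²t² + 2Dt − x² = 0, so t = (√(D² + v²x²) − D)/v².
√(D² + v²x²) = √(0.0215² + 0.169² × 63.8²) = 10.78; v² = 0.028561.
t = (10.78 − 0.0215)/0.028561 = 377 days (vs. the pure-advection estimate x/v = 378 d).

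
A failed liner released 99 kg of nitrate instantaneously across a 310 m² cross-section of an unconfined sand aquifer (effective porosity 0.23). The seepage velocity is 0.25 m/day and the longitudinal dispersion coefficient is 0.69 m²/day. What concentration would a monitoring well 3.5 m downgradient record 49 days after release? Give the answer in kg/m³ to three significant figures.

0.0382 kg/m³

For an instantaneous plane source, C(x,t) = M/(n_e·A·√(4πDt)) · exp(−(x−vt)²/(4Dt)), with n_e·A the pore (flow) area.
Plume center vt = 0.25 × 49 = 12.25 m, so the well at 3.5 m is 8.75 m upgradient of the peak.
√(4πDt) = 20.61 m, giving peak height M/(n_e·A·√(4πDt)) = 99/(0.23 × 310 × 20.61) = 0.06737 kg/m³.
(x−vt)²/(4Dt) = (-8.75)²/(4 × 0.69 × 49) = 0.5661; exp(−0.5661) = 0.5677.
C = 0.06737 × 0.5677 = 0.0382 kg/m³.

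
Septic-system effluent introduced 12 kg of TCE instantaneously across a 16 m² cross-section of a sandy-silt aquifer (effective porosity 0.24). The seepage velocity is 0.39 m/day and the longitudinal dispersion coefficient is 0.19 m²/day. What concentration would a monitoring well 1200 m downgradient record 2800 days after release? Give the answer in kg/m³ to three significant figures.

0.000159 kg/m³

For an instantaneous plane source, C(x,t) = M/(n_e·A·√(4πDt)) · exp(−(x−vt)²/(4Dt)), with n_e·A the pore (flow) area.
Plume center vt = 0.39 × 2800 = 1092 m, so the well at 1200 m is 108 m downgradient of the peak.
√(4πDt) = 81.76 m, giving peak height M/(n_e·A·√(4πDt)) = 12/(0.24 × 16 × 81.76) = 0.03822 kg/m³.
(x−vt)²/(4Dt) = (108)²/(4 × 0.19 × 2800) = 5.481; exp(−5.481) = 0.004165.
C = 0.03822 × 0.004165 = 0.000159 kg/m³.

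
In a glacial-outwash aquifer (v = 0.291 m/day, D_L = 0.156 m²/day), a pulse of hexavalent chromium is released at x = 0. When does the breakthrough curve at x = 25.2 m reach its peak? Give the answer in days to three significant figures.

84.8 days

For the 1D instantaneous-source solution, setting ∂C/∂t = 0 at fixed x gives v²t² + 2Dt − x² = 0, so t = (√(D² + v²x²) − D)/v².
√(D² + v²x²) = √(0.156² + 0.291² × 25.2²) = 7.335; v² = 0.084681.
t = (7.335 − 0.156)/0.084681 = 84.8 days (vs. the pure-advection estimate x/v = 86.6 d).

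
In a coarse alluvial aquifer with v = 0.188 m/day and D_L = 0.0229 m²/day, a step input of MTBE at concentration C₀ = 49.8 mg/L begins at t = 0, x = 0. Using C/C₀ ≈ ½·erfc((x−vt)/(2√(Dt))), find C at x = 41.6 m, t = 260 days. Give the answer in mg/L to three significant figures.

48.9 mg/L

For a continuous step input, C/C₀ ≈ ½·erfc((x−vt)/(2√(Dt))).
vt = 0.188 × 260 = 48.88 m and 2√(Dt) = 2√(0.0229 × 260) = 4.880 m.
Argument (x−vt)/(2√(Dt)) = (41.6 − 48.88)/4.880 = -1.492; ½·erfc(-1.492) = 0.9826.
C = 49.8 × 0.9826 = 48.9 mg/L.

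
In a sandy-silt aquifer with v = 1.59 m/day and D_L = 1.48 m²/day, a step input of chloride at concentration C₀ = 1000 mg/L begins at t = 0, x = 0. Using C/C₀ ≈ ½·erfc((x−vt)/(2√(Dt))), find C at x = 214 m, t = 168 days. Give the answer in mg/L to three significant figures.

991 mg/L

For a continuous step input, C/C₀ ≈ ½·erfc((x−vt)/(2√(Dt))).
vt = 1.59 × 168 = 267.12 m and 2√(Dt) = 2√(1.48 × 168) = 31.54 m.
Argument (x−vt)/(2√(Dt)) = (214 − 267.12)/31.54 = -1.684; ½·erfc(-1.684) = 0.9914.
C = 1000 × 0.9914 = 991 mg/L.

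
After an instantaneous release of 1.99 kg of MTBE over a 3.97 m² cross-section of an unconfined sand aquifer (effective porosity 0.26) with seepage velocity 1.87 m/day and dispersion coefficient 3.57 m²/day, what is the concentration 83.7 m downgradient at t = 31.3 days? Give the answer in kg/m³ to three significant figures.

0.0125 kg/m³

For an instantaneous plane source, C(x,t) = M/(n_e·A·√(4πDt)) · exp(−(x−vt)²/(4Dt)), with n_e·A the pore (flow) area.
Plume center vt = 1.87 × 31.3 = 58.531 m, so the well at 83.7 m is 25.169 m downgradient of the peak.
√(4πDt) = 37.47 m, giving peak height M/(n_e·A·√(4πDt)) = 1.99/(0.26 × 3.97 × 37.47) = 0.05145 kg/m³.
(x−vt)²/(4Dt) = (25.169)²/(4 × 3.57 × 31.3) = 1.417; exp(−1.417) = 0.2424.
C = 0.05145 × 0.2424 = 0.0125 kg/m³.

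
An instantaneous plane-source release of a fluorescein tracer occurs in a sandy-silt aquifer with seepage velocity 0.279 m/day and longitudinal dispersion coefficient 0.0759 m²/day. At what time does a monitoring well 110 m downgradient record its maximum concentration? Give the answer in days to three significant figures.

For the 1D instantaneous-source solution, setting ∂C/∂t = 0 at fixed x gives v²t² + 2Dt − x² = 0, so t = (√(D² + v²x²) − D)/v².
√(D² + v²x²) = √(0.0759² + 0.279² × 110²) = 30.69; v² = 0.077841.
t = (30.69 − 0.0759)/0.077841 = 393 days (vs. the pure-advection estimate x/v = 394 d).

393 days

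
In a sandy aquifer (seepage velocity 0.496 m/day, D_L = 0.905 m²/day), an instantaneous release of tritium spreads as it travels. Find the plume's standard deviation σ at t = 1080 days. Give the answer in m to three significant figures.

Dispersive spreading gives a Gaussian with σ² = 2Dt; advection only shifts the center.
σ = √(2 × 0.905 × 1080) = 44.2 m.

44.2 m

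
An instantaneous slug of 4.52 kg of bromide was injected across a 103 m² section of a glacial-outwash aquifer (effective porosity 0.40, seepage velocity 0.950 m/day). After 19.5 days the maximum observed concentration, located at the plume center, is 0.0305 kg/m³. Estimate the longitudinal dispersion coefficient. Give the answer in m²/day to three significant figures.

0.0528 m²/day

At the plume center C_max = M/(n_e·A·√(4πDt)), so D = M²/(4πt·(n_e·A·C_max)²).
n_e·A·C_max = 0.40 × 103 × 0.0305 = 1.257 kg/m.
D = 4.52²/(4π × 19.5 × 1.257²) = 0.0528 m²/day.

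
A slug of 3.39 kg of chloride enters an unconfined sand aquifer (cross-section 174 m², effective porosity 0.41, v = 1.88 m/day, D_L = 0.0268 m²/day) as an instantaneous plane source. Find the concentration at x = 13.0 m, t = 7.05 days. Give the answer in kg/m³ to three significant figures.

For an instantaneous plane source, C(x,t) = M/(n_e·A·√(4πDt)) · exp(−(x−vt)²/(4Dt)), with n_e·A the pore (flow) area.
Plume center vt = 1.88 × 7.05 = 13.254 m, so the well at 13.0 m is 0.254 m upgradient of the peak.
√(4πDt) = 1.541 m, giving peak height M/(n_e·A·√(4πDt)) = 3.39/(0.41 × 174 × 1.541) = 0.03084 kg/m³.
(x−vt)²/(4Dt) = (-0.254)²/(4 × 0.0268 × 7.05) = 0.08537; exp(−0.08537) = 0.9182.
C = 0.03084 × 0.9182 = 0.0283 kg/m³.

0.0283 kg/m³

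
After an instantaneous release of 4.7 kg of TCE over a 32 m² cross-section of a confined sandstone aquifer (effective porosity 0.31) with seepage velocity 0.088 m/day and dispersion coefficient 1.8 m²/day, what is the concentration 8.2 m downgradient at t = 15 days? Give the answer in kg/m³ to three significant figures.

For an instantaneous plane source, C(x,t) = M/(n_e·A·√(4πDt)) · exp(−(x−vt)²/(4Dt)), with n_e·A the pore (flow) area.
Plume center vt = 0.088 × 15 = 1.32 m, so the well at 8.2 m is 6.88 m downgradient of the peak.
√(4πDt) = 18.42 m, giving peak height M/(n_e·A·√(4πDt)) = 4.7/(0.31 × 32 × 18.42) = 0.02572 kg/m³.
(x−vt)²/(4Dt) = (6.88)²/(4 × 1.8 × 15) = 0.4383; exp(−0.4383) = 0.6451.
C = 0.02572 × 0.6451 = 0.0166 kg/m³.

0.0166 kg/m³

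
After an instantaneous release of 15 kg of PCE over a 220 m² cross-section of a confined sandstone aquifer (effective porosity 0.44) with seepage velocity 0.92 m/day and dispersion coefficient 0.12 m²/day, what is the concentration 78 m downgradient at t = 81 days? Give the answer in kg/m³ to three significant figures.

For an instantaneous plane source, C(x,t) = M/(n_e·A·√(4πDt)) · exp(−(x−vt)²/(4Dt)), with n_e·A the pore (flow) area.
Plume center vt = 0.92 × 81 = 74.52 m, so the well at 78 m is 3.48 m downgradient of the peak.
√(4πDt) = 11.05 m, giving peak height M/(n_e·A·√(4πDt)) = 15/(0.44 × 220 × 11.05) = 0.01402 kg/m³.
(x−vt)²/(4Dt) = (3.48)²/(4 × 0.12 × 81) = 0.3115; exp(−0.3115) = 0.7323.
C = 0.01402 × 0.7323 = 0.0103 kg/m³.

0.0103 kg/m³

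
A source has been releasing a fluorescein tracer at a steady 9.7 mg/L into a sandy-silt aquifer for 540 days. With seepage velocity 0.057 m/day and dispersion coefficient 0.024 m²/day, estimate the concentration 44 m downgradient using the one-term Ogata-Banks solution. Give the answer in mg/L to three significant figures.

0.0457 mg/L

For a continuous step input, C/C₀ ≈ ½·erfc((x−vt)/(2√(Dt))).
vt = 0.057 × 540 = 30.78 m and 2√(Dt) = 2√(0.024 × 540) = 7.200 m.
Argument (x−vt)/(2√(Dt)) = (44 − 30.78)/7.200 = 1.836; ½·erfc(1.836) = 0.004709.
C = 9.7 × 0.004709 = 0.0457 mg/L.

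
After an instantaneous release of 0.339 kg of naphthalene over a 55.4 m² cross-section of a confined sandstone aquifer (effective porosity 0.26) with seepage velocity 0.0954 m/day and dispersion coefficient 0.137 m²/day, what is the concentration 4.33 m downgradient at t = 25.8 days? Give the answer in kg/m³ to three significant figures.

For an instantaneous plane source, C(x,t) = M/(n_e·A·√(4πDt)) · exp(−(x−vt)²/(4Dt)), with n_e·A the pore (flow) area.
Plume center vt = 0.0954 × 25.8 = 2.46132 m, so the well at 4.33 m is 1.86868 m downgradient of the peak.
√(4πDt) = 6.665 m, giving peak height M/(n_e·A·√(4πDt)) = 0.339/(0.26 × 55.4 × 6.665) = 0.003531 kg/m³.
(x−vt)²/(4Dt) = (1.86868)²/(4 × 0.137 × 25.8) = 0.2470; exp(−0.2470) = 0.7811.
C = 0.003531 × 0.7811 = 0.00276 kg/m³.

0.00276 kg/m³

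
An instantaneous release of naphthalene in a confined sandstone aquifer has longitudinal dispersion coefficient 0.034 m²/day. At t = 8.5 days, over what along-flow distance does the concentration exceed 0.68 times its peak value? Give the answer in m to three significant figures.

The plume is Gaussian with σ = √(2Dt) = √(2 × 0.034 × 8.5) = 0.7603 m.
C/C_peak = exp(−Δx²/(2σ²)) = 0.68 ⇒ Δx = σ·√(−2 ln 0.68) = 0.7603 × 0.8783 = 0.6678 m.
Width = 2Δx = 1.34 m.

1.34 m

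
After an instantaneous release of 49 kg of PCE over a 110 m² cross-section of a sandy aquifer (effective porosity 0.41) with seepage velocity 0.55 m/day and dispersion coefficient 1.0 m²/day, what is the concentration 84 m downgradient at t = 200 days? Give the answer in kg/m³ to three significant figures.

For an instantaneous plane source, C(x,t) = M/(n_e·A·√(4πDt)) · exp(−(x−vt)²/(4Dt)), with n_e·A the pore (flow) area.
Plume center vt = 0.55 × 200 = 110 m, so the well at 84 m is 26 m upgradient of the peak.
√(4πDt) = 50.13 m, giving peak height M/(n_e·A·√(4πDt)) = 49/(0.41 × 110 × 50.13) = 0.02167 kg/m³.
(x−vt)²/(4Dt) = (-26)²/(4 × 1.0 × 200) = 0.8450; exp(−0.8450) = 0.4296.
C = 0.02167 × 0.4296 = 0.00931 kg/m³.

0.00931 kg/m³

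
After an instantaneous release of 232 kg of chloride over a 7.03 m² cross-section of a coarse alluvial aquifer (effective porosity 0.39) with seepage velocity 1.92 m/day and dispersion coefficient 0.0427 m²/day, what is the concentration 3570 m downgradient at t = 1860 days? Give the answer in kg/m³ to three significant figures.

For an instantaneous plane source, C(x,t) = M/(n_e·A·√(4πDt)) · exp(−(x−vt)²/(4Dt)), with n_e·A the pore (flow) area.
Plume center vt = 1.92 × 1860 = 3571.2 m, so the well at 3570 m is 1.2 m upgradient of the peak.
√(4πDt) = 31.59 m, giving peak height M/(n_e·A·√(4πDt)) = 232/(0.39 × 7.03 × 31.59) = 2.679 kg/m³.
(x−vt)²/(4Dt) = (-1.2)²/(4 × 0.0427 × 1860) = 0.004533; exp(−0.004533) = 0.9955.
C = 2.679 × 0.9955 = 2.67 kg/m³.

2.67 kg/m³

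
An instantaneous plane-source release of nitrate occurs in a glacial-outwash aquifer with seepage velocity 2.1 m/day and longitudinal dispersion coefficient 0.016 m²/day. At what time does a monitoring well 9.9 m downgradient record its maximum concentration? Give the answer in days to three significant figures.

For the 1D instantaneous-source solution, setting ∂C/∂t = 0 at fixed x gives v²t² + 2Dt − x² = 0, so t = (√(D² + v²x²) − D)/v².
√(D² + v²x²) = √(0.016² + 2.1² × 9.9²) = 20.79; v² = 4.41.
t = (20.79 − 0.016)/4.41 = 4.71 days (vs. the pure-advection estimate x/v = 4.71 d).

4.71 days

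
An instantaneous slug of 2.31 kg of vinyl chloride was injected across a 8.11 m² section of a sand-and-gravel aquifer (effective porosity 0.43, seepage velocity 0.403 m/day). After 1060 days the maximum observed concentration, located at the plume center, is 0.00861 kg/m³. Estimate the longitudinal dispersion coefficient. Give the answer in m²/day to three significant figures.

At the plume center C_max = M/(n_e·A·√(4πDt)), so D = M²/(4πt·(n_e·A·C_max)²).
n_e·A·C_max = 0.43 × 8.11 × 0.00861 = 0.03003 kg/m.
D = 2.31²/(4π × 1060 × 0.03003²) = 0.444 m²/day.

0.444 m²/day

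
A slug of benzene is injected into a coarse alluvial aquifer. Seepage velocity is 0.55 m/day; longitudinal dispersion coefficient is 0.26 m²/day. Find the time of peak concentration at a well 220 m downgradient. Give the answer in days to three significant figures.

399 days

For the 1D instantaneous-source solution, setting ∂C/∂t = 0 at fixed x gives v²t² + 2Dt − x² = 0, so t = (√(D² + v²x²) − D)/v².
√(D² + v²x²) = √(0.26² + 0.55² × 220²) = 121.0; v² = 0.3025.
t = (121.0 − 0.26)/0.3025 = 399 days (vs. the pure-advection estimate x/v = 400 d).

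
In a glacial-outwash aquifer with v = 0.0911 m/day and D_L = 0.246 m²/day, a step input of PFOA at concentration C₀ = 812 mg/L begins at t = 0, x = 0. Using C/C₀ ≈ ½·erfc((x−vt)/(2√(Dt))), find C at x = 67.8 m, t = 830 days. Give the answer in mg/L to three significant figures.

528 mg/L

For a continuous step input, C/C₀ ≈ ½·erfc((x−vt)/(2√(Dt))).
vt = 0.0911 × 830 = 75.613 m and 2√(Dt) = 2√(0.246 × 830) = 28.58 m.
Argument (x−vt)/(2√(Dt)) = (67.8 − 75.613)/28.58 = -0.2734; ½·erfc(-0.2734) = 0.6505.
C = 812 × 0.6505 = 528 mg/L.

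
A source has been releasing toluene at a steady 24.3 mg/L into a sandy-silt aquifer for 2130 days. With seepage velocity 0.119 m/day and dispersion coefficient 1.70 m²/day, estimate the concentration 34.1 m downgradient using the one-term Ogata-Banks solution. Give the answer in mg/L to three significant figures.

24.2 mg/L

For a continuous step input, C/C₀ ≈ ½·erfc((x−vt)/(2√(Dt))).
vt = 0.119 × 2130 = 253.47 m and 2√(Dt) = 2√(1.70 × 2130) = 120.3 m.
Argument (x−vt)/(2√(Dt)) = (34.1 − 253.47)/120.3 = -1.824; ½·erfc(-1.824) = 0.9951.
C = 24.3 × 0.9951 = 24.2 mg/L.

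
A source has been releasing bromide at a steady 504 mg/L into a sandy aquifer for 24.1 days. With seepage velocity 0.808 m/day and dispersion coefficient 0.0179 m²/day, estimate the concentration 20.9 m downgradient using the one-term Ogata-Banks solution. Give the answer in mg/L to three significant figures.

31.4 mg/L

For a continuous step input, C/C₀ ≈ ½·erfc((x−vt)/(2√(Dt))).
vt = 0.808 × 24.1 = 19.4728 m and 2√(Dt) = 2√(0.0179 × 24.1) = 1.314 m.
Argument (x−vt)/(2√(Dt)) = (20.9 − 19.4728)/1.314 = 1.086; ½·erfc(1.086) = 0.06229.
C = 504 × 0.06229 = 31.4 mg/L.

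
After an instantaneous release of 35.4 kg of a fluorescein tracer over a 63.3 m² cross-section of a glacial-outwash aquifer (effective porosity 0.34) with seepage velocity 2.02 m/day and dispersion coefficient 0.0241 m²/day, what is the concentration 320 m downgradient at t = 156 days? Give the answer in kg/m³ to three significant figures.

For an instantaneous plane source, C(x,t) = M/(n_e·A·√(4πDt)) · exp(−(x−vt)²/(4Dt)), with n_e·A the pore (flow) area.
Plume center vt = 2.02 × 156 = 315.12 m, so the well at 320 m is 4.88 m downgradient of the peak.
√(4πDt) = 6.873 m, giving peak height M/(n_e·A·√(4πDt)) = 35.4/(0.34 × 63.3 × 6.873) = 0.2393 kg/m³.
(x−vt)²/(4Dt) = (4.88)²/(4 × 0.0241 × 156) = 1.584; exp(−1.584) = 0.2052.
C = 0.2393 × 0.2052 = 0.0491 kg/m³.

0.0491 kg/m³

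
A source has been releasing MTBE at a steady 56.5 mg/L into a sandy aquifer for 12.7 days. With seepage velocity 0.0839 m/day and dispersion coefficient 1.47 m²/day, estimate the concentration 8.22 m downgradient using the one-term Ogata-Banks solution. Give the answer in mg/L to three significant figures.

6.83 mg/L

For a continuous step input, C/C₀ ≈ ½·erfc((x−vt)/(2√(Dt))).
vt = 0.0839 × 12.7 = 1.06553 m and 2√(Dt) = 2√(1.47 × 12.7) = 8.642 m.
Argument (x−vt)/(2√(Dt)) = (8.22 − 1.06553)/8.642 = 0.8279; ½·erfc(0.8279) = 0.1208.
C = 56.5 × 0.1208 = 6.83 mg/L.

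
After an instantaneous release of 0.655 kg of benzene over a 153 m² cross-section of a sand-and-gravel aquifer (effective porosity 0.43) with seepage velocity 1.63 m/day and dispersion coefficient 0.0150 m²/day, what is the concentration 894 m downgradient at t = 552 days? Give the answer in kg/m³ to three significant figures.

0.000358 kg/m³

For an instantaneous plane source, C(x,t) = M/(n_e·A·√(4πDt)) · exp(−(x−vt)²/(4Dt)), with n_e·A the pore (flow) area.
Plume center vt = 1.63 × 552 = 899.76 m, so the well at 894 m is 5.76 m upgradient of the peak.
√(4πDt) = 10.20 m, giving peak height M/(n_e·A·√(4πDt)) = 0.655/(0.43 × 153 × 10.20) = 0.0009761 kg/m³.
(x−vt)²/(4Dt) = (-5.76)²/(4 × 0.0150 × 552) = 1.002; exp(−1.002) = 0.3671.
C = 0.0009761 × 0.3671 = 0.000358 kg/m³.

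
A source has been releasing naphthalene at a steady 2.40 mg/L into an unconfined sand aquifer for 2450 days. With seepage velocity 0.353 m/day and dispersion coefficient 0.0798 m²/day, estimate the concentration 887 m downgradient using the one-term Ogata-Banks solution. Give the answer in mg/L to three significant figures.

0.315 mg/L

For a continuous step input, C/C₀ ≈ ½·erfc((x−vt)/(2√(Dt))).
vt = 0.353 × 2450 = 864.85 m and 2√(Dt) = 2√(0.0798 × 2450) = 27.96 m.
Argument (x−vt)/(2√(Dt)) = (887 − 864.85)/27.96 = 0.7922; ½·erfc(0.7922) = 0.1313.
C = 2.40 × 0.1313 = 0.315 mg/L.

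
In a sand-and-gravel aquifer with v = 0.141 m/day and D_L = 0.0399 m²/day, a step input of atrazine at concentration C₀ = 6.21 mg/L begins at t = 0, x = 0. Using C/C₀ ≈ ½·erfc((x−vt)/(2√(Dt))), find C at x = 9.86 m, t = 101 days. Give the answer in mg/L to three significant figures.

5.83 mg/L

For a continuous step input, C/C₀ ≈ ½·erfc((x−vt)/(2√(Dt))).
vt = 0.141 × 101 = 14.241 m and 2√(Dt) = 2√(0.0399 × 101) = 4.015 m.
Argument (x−vt)/(2√(Dt)) = (9.86 − 14.241)/4.015 = -1.091; ½·erfc(-1.091) = 0.9386.
C = 6.21 × 0.9386 = 5.83 mg/L.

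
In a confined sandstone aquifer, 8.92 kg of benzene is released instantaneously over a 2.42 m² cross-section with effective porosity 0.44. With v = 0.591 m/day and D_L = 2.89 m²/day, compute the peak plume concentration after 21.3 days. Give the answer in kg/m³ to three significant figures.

0.301 kg/m³

The peak of an instantaneous 1D plume sits at x = vt; there the Gaussian factor is 1 and C_max = M/(n_e·A·√(4πDt)), where n_e·A is the pore area the mass is dissolved in.
√(4πDt) = √(4π × 2.89 × 21.3) = 27.81 m, so C_max = 8.92/(0.44 × 2.42 × 27.81) = 0.301 kg/m³.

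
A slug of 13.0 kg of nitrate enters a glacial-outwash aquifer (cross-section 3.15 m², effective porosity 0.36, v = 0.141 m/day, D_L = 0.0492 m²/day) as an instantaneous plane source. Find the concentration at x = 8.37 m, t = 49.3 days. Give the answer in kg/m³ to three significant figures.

For an instantaneous plane source, C(x,t) = M/(n_e·A·√(4πDt)) · exp(−(x−vt)²/(4Dt)), with n_e·A the pore (flow) area.
Plume center vt = 0.141 × 49.3 = 6.9513 m, so the well at 8.37 m is 1.4187 m downgradient of the peak.
√(4πDt) = 5.521 m, giving peak height M/(n_e·A·√(4πDt)) = 13.0/(0.36 × 3.15 × 5.521) = 2.076 kg/m³.
(x−vt)²/(4Dt) = (1.4187)²/(4 × 0.0492 × 49.3) = 0.2074; exp(−0.2074) = 0.8127.
C = 2.076 × 0.8127 = 1.69 kg/m³.

1.69 kg/m³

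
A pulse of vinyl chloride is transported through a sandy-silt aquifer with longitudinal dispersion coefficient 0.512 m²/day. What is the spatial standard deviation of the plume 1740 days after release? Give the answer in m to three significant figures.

42.2 m

Dispersive spreading gives a Gaussian with σ² = 2Dt; advection only shifts the center.
σ = √(2 × 0.512 × 1740) = 42.2 m.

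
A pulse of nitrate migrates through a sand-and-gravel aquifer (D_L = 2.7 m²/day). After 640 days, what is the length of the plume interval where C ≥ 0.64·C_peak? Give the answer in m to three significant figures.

The plume is Gaussian with σ = √(2Dt) = √(2 × 2.7 × 640) = 58.79 m.
C/C_peak = exp(−Δx²/(2σ²)) = 0.64 ⇒ Δx = σ·√(−2 ln 0.64) = 58.79 × 0.9448 = 55.54 m.
Width = 2Δx = 111 m.

111 m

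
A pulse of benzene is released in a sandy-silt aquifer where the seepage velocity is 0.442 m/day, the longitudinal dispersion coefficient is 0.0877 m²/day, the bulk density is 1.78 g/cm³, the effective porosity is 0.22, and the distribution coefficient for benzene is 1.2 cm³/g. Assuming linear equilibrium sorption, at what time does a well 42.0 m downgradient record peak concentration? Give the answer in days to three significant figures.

1010 days

Retardation factor R = 1 + ρ_b·K_d/n = 1 + 1.78 × 1.2/0.22 = 10.71.
Sorption retards both mechanisms: v_R = v/R = 0.04127 m/day, D_R = D/R = 0.008189 m²/day.
Peak time from v_R²t² + 2D_R t − x² = 0: t = (√(D_R² + v_R²x²) − D_R)/v_R².
√(D_R² + v_R²x²) = √(0.008189² + 0.04127² × 42.0²) = 1.733; v_R² = 0.001703.
t = (1.733 − 0.008189)/0.001703 = 1010 days.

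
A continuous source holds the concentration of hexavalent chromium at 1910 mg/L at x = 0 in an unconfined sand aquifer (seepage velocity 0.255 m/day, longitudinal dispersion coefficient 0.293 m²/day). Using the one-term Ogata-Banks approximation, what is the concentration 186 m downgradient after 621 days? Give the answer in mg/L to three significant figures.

For a continuous step input, C/C₀ ≈ ½·erfc((x−vt)/(2√(Dt))).
vt = 0.255 × 621 = 158.355 m and 2√(Dt) = 2√(0.293 × 621) = 26.98 m.
Argument (x−vt)/(2√(Dt)) = (186 − 158.355)/26.98 = 1.025; ½·erfc(1.025) = 0.07359.
C = 1910 × 0.07359 = 141 mg/L.

141 mg/L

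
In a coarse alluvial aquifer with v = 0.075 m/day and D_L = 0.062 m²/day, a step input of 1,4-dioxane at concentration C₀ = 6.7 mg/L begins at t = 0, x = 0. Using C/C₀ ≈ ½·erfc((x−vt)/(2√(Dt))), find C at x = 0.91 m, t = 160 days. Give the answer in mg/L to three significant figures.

6.66 mg/L

For a continuous step input, C/C₀ ≈ ½·erfc((x−vt)/(2√(Dt))).
vt = 0.075 × 160 = 12 m and 2√(Dt) = 2√(0.062 × 160) = 6.299 m.
Argument (x−vt)/(2√(Dt)) = (0.91 − 12)/6.299 = -1.761; ½·erfc(-1.761) = 0.9936.
C = 6.7 × 0.9936 = 6.66 mg/L.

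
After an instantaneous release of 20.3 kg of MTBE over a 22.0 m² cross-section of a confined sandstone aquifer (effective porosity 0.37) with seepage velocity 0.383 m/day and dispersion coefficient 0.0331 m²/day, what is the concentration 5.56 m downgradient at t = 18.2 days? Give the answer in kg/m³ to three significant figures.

0.397 kg/m³

For an instantaneous plane source, C(x,t) = M/(n_e·A·√(4πDt)) · exp(−(x−vt)²/(4Dt)), with n_e·A the pore (flow) area.
Plume center vt = 0.383 × 18.2 = 6.9706 m, so the well at 5.56 m is 1.4106 m upgradient of the peak.
√(4πDt) = 2.751 m, giving peak height M/(n_e·A·√(4πDt)) = 20.3/(0.37 × 22.0 × 2.751) = 0.9065 kg/m³.
(x−vt)²/(4Dt) = (-1.4106)²/(4 × 0.0331 × 18.2) = 0.8257; exp(−0.8257) = 0.4379.
C = 0.9065 × 0.4379 = 0.397 kg/m³.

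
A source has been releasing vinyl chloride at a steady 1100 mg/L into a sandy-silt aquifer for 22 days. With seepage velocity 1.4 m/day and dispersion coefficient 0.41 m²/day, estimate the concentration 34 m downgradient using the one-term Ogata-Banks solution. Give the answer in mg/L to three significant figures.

For a continuous step input, C/C₀ ≈ ½·erfc((x−vt)/(2√(Dt))).
vt = 1.4 × 22 = 30.8 m and 2√(Dt) = 2√(0.41 × 22) = 6.007 m.
Argument (x−vt)/(2√(Dt)) = (34 − 30.8)/6.007 = 0.5327; ½·erfc(0.5327) = 0.2256.
C = 1100 × 0.2256 = 248 mg/L.

248 mg/L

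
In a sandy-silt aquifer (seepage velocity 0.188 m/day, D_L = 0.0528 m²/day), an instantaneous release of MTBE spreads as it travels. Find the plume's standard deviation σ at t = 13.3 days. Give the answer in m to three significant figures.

1.19 m

Dispersive spreading gives a Gaussian with σ² = 2Dt; advection only shifts the center.
σ = √(2 × 0.0528 × 13.3) = 1.19 m.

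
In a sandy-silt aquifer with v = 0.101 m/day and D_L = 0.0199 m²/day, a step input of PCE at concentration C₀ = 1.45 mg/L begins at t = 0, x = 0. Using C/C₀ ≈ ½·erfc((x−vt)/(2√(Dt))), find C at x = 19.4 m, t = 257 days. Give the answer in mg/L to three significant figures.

1.42 mg/L

For a continuous step input, C/C₀ ≈ ½·erfc((x−vt)/(2√(Dt))).
vt = 0.101 × 257 = 25.957 m and 2√(Dt) = 2√(0.0199 × 257) = 4.523 m.
Argument (x−vt)/(2√(Dt)) = (19.4 − 25.957)/4.523 = -1.450; ½·erfc(-1.450) = 0.9798.
C = 1.45 × 0.9798 = 1.42 mg/L.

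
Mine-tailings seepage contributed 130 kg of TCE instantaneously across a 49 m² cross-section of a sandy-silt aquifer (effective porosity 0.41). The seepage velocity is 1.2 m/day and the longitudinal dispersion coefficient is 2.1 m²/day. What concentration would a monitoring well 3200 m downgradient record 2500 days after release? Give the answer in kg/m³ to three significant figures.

For an instantaneous plane source, C(x,t) = M/(n_e·A·√(4πDt)) · exp(−(x−vt)²/(4Dt)), with n_e·A the pore (flow) area.
Plume center vt = 1.2 × 2500 = 3000 m, so the well at 3200 m is 200 m downgradient of the peak.
√(4πDt) = 256.9 m, giving peak height M/(n_e·A·√(4πDt)) = 130/(0.41 × 49 × 256.9) = 0.02519 kg/m³.
(x−vt)²/(4Dt) = (200)²/(4 × 2.1 × 2500) = 1.905; exp(−1.905) = 0.1488.
C = 0.02519 × 0.1488 = 0.00375 kg/m³.

0.00375 kg/m³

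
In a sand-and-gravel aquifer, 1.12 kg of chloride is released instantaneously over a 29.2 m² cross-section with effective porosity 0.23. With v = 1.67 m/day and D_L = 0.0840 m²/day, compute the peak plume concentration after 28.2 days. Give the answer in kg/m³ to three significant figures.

The peak of an instantaneous 1D plume sits at x = vt; there the Gaussian factor is 1 and C_max = M/(n_e·A·√(4πDt)), where n_e·A is the pore area the mass is dissolved in.
√(4πDt) = √(4π × 0.0840 × 28.2) = 5.456 m, so C_max = 1.12/(0.23 × 29.2 × 5.456) = 0.0306 kg/m³.

0.0306 kg/m³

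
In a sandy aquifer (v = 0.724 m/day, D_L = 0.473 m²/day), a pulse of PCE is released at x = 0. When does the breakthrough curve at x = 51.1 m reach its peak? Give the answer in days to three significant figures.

For the 1D instantaneous-source solution, setting ∂C/∂t = 0 at fixed x gives v²t² + 2Dt − x² = 0, so t = (√(D² + v²x²) − D)/v².
√(D² + v²x²) = √(0.473² + 0.724² × 51.1²) = 37.00; v² = 0.524176.
t = (37.00 − 0.473)/0.524176 = 69.7 days (vs. the pure-advection estimate x/v = 70.6 d).

69.7 days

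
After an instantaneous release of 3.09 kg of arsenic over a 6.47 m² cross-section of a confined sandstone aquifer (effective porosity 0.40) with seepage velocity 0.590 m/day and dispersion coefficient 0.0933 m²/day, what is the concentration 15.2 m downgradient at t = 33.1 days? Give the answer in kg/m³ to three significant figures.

0.0420 kg/m³

For an instantaneous plane source, C(x,t) = M/(n_e·A·√(4πDt)) · exp(−(x−vt)²/(4Dt)), with n_e·A the pore (flow) area.
Plume center vt = 0.590 × 33.1 = 19.529 m, so the well at 15.2 m is 4.329 m upgradient of the peak.
√(4πDt) = 6.230 m, giving peak height M/(n_e·A·√(4πDt)) = 3.09/(0.40 × 6.47 × 6.230) = 0.1916 kg/m³.
(x−vt)²/(4Dt) = (-4.329)²/(4 × 0.0933 × 33.1) = 1.517; exp(−1.517) = 0.2194.
C = 0.1916 × 0.2194 = 0.0420 kg/m³.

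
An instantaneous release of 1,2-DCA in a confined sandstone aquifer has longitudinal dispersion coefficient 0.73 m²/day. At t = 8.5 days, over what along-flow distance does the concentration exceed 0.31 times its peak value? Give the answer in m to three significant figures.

The plume is Gaussian with σ = √(2Dt) = √(2 × 0.73 × 8.5) = 3.523 m.
C/C_peak = exp(−Δx²/(2σ²)) = 0.31 ⇒ Δx = σ·√(−2 ln 0.31) = 3.523 × 1.530 = 5.390 m.
Width = 2Δx = 10.8 m.

10.8 m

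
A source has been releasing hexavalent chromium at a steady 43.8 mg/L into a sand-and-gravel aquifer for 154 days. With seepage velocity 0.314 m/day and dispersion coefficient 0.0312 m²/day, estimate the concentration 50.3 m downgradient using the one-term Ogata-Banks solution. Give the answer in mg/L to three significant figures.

11.6 mg/L

For a continuous step input, C/C₀ ≈ ½·erfc((x−vt)/(2√(Dt))).
vt = 0.314 × 154 = 48.356 m and 2√(Dt) = 2√(0.0312 × 154) = 4.384 m.
Argument (x−vt)/(2√(Dt)) = (50.3 − 48.356)/4.384 = 0.4434; ½·erfc(0.4434) = 0.2653.
C = 43.8 × 0.2653 = 11.6 mg/L.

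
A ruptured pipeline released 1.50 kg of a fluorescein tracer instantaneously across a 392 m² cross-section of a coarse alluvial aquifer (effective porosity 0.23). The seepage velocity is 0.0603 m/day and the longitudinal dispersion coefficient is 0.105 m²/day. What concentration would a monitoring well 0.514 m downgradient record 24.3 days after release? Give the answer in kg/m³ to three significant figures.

0.00269 kg/m³

For an instantaneous plane source, C(x,t) = M/(n_e·A·√(4πDt)) · exp(−(x−vt)²/(4Dt)), with n_e·A the pore (flow) area.
Plume center vt = 0.0603 × 24.3 = 1.46529 m, so the well at 0.514 m is 0.95129 m upgradient of the peak.
√(4πDt) = 5.662 m, giving peak height M/(n_e·A·√(4πDt)) = 1.50/(0.23 × 392 × 5.662) = 0.002938 kg/m³.
(x−vt)²/(4Dt) = (-0.95129)²/(4 × 0.105 × 24.3) = 0.08867; exp(−0.08867) = 0.9151.
C = 0.002938 × 0.9151 = 0.00269 kg/m³.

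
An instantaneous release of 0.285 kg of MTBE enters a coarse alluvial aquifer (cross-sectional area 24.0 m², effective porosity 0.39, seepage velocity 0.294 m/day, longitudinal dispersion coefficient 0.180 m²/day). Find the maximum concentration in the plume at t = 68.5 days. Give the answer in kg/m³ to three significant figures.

The peak of an instantaneous 1D plume sits at x = vt; there the Gaussian factor is 1 and C_max = M/(n_e·A·√(4πDt)), where n_e·A is the pore area the mass is dissolved in.
√(4πDt) = √(4π × 0.180 × 68.5) = 12.45 m, so C_max = 0.285/(0.39 × 24.0 × 12.45) = 0.00245 kg/m³.

0.00245 kg/m³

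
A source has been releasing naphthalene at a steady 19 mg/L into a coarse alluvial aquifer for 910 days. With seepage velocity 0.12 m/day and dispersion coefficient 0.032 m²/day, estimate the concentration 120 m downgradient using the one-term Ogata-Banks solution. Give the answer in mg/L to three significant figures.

1.49 mg/L

For a continuous step input, C/C₀ ≈ ½·erfc((x−vt)/(2√(Dt))).
vt = 0.12 × 910 = 109.2 m and 2√(Dt) = 2√(0.032 × 910) = 10.79 m.
Argument (x−vt)/(2√(Dt)) = (120 − 109.2)/10.79 = 1.001; ½·erfc(1.001) = 0.07844.
C = 19 × 0.07844 = 1.49 mg/L.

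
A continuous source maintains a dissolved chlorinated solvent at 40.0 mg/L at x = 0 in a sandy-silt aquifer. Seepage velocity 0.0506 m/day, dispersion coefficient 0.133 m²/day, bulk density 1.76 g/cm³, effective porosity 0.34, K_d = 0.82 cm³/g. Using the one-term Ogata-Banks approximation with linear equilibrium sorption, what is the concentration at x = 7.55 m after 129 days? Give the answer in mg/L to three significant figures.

0.274 mg/L

Retardation factor R = 1 + ρ_b·K_d/n = 1 + 1.76 × 0.82/0.34 = 5.245.
Sorption retards both mechanisms: v_R = v/R = 0.009647 m/day, D_R = D/R = 0.02536 m²/day.
v_R·t = 0.009647 × 129 = 1.244463 m; 2√(D_R t) = 3.617 m; argument = (7.55 − 1.244463)/3.617 = 1.743.
C = C₀ × ½·erfc(1.743) = 40.0 × 0.006851 = 0.274 mg/L.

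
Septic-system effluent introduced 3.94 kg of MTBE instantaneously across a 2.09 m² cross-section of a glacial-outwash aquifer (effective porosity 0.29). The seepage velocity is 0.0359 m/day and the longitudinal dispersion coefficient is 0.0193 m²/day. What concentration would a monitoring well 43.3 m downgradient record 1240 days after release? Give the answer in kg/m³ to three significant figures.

For an instantaneous plane source, C(x,t) = M/(n_e·A·√(4πDt)) · exp(−(x−vt)²/(4Dt)), with n_e·A the pore (flow) area.
Plume center vt = 0.0359 × 1240 = 44.516 m, so the well at 43.3 m is 1.216 m upgradient of the peak.
√(4πDt) = 17.34 m, giving peak height M/(n_e·A·√(4πDt)) = 3.94/(0.29 × 2.09 × 17.34) = 0.3749 kg/m³.
(x−vt)²/(4Dt) = (-1.216)²/(4 × 0.0193 × 1240) = 0.01545; exp(−0.01545) = 0.9847.
C = 0.3749 × 0.9847 = 0.369 kg/m³.

0.369 kg/m³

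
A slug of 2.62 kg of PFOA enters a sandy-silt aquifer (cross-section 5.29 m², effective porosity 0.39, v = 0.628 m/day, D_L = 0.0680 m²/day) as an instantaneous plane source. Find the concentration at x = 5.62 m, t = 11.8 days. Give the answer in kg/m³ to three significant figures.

0.147 kg/m³

For an instantaneous plane source, C(x,t) = M/(n_e·A·√(4πDt)) · exp(−(x−vt)²/(4Dt)), with n_e·A the pore (flow) area.
Plume center vt = 0.628 × 11.8 = 7.4104 m, so the well at 5.62 m is 1.7904 m upgradient of the peak.
√(4πDt) = 3.175 m, giving peak height M/(n_e·A·√(4πDt)) = 2.62/(0.39 × 5.29 × 3.175) = 0.4000 kg/m³.
(x−vt)²/(4Dt) = (-1.7904)²/(4 × 0.0680 × 11.8) = 0.9987; exp(−0.9987) = 0.3684.
C = 0.4000 × 0.3684 = 0.147 kg/m³.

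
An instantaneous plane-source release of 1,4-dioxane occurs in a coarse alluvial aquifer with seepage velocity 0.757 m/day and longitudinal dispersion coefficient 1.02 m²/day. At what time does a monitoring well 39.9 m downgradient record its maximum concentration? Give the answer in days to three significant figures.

51.0 days

For the 1D instantaneous-source solution, setting ∂C/∂t = 0 at fixed x gives v²t² + 2Dt − x² = 0, so t = (√(D² + v²x²) − D)/v².
√(D² + v²x²) = √(1.02² + 0.757² × 39.9²) = 30.22; v² = 0.573049.
t = (30.22 − 1.02)/0.573049 = 51.0 days (vs. the pure-advection estimate x/v = 52.7 d).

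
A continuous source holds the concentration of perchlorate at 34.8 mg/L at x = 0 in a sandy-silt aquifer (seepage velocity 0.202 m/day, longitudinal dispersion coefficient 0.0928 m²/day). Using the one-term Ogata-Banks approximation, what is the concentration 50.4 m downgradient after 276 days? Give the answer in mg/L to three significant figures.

For a continuous step input, C/C₀ ≈ ½·erfc((x−vt)/(2√(Dt))).
vt = 0.202 × 276 = 55.752 m and 2√(Dt) = 2√(0.0928 × 276) = 10.12 m.
Argument (x−vt)/(2√(Dt)) = (50.4 − 55.752)/10.12 = -0.5289; ½·erfc(-0.5289) = 0.7728.
C = 34.8 × 0.7728 = 26.9 mg/L.

26.9 mg/L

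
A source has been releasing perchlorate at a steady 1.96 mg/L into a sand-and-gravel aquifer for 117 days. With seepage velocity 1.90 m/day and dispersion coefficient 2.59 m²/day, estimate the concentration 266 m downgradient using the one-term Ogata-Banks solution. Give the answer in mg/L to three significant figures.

0.0744 mg/L

For a continuous step input, C/C₀ ≈ ½·erfc((x−vt)/(2√(Dt))).
vt = 1.90 × 117 = 222.3 m and 2√(Dt) = 2√(2.59 × 117) = 34.82 m.
Argument (x−vt)/(2√(Dt)) = (266 − 222.3)/34.82 = 1.255; ½·erfc(1.255) = 0.03796.
C = 1.96 × 0.03796 = 0.0744 mg/L.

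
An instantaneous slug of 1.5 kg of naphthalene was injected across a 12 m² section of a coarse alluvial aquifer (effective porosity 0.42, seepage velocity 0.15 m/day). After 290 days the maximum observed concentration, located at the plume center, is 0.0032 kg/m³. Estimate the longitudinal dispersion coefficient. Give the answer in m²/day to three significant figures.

2.37 m²/day

At the plume center C_max = M/(n_e·A·√(4πDt)), so D = M²/(4πt·(n_e·A·C_max)²).
n_e·A·C_max = 0.42 × 12 × 0.0032 = 0.01613 kg/m.
D = 1.5²/(4π × 290 × 0.01613²) = 2.37 m²/day.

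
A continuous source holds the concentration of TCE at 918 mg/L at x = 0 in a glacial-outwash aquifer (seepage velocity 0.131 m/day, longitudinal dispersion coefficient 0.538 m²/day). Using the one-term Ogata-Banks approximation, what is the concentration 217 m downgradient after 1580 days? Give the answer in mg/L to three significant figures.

For a continuous step input, C/C₀ ≈ ½·erfc((x−vt)/(2√(Dt))).
vt = 0.131 × 1580 = 206.98 m and 2√(Dt) = 2√(0.538 × 1580) = 58.31 m.
Argument (x−vt)/(2√(Dt)) = (217 − 206.98)/58.31 = 0.1718; ½·erfc(0.1718) = 0.4040.
C = 918 × 0.4040 = 371 mg/L.

371 mg/L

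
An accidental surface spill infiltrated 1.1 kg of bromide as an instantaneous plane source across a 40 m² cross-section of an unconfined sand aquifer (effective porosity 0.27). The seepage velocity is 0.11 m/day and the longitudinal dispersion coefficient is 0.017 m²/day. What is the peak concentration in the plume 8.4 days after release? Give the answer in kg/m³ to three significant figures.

The peak of an instantaneous 1D plume sits at x = vt; there the Gaussian factor is 1 and C_max = M/(n_e·A·√(4πDt)), where n_e·A is the pore area the mass is dissolved in.
√(4πDt) = √(4π × 0.017 × 8.4) = 1.340 m, so C_max = 1.1/(0.27 × 40 × 1.340) = 0.0760 kg/m³.

0.0760 kg/m³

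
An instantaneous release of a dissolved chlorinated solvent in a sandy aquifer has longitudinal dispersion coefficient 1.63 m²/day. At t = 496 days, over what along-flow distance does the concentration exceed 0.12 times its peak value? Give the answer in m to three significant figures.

The plume is Gaussian with σ = √(2Dt) = √(2 × 1.63 × 496) = 40.21 m.
C/C_peak = exp(−Δx²/(2σ²)) = 0.12 ⇒ Δx = σ·√(−2 ln 0.12) = 40.21 × 2.059 = 82.79 m.
Width = 2Δx = 166 m.

166 m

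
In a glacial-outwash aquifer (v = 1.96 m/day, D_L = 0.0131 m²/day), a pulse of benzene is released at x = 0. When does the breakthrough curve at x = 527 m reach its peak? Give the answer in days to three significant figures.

For the 1D instantaneous-source solution, setting ∂C/∂t = 0 at fixed x gives v²t² + 2Dt − x² = 0, so t = (√(D² + v²x²) − D)/v².
√(D² + v²x²) = √(0.0131² + 1.96² × 527²) = 1033; v² = 3.8416.
t = (1033 − 0.0131)/3.8416 = 269 days (vs. the pure-advection estimate x/v = 269 d).

269 days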